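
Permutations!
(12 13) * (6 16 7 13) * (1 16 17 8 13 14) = (1 16 7 14)(6 17 8 13 12) = [0, 16, 2, 3, 4, 5, 17, 14, 13, 9, 10, 11, 6, 12, 1, 15, 7, 8]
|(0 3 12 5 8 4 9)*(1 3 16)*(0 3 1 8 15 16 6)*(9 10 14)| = 10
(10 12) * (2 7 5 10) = (2 7 5 10 12) = [0, 1, 7, 3, 4, 10, 6, 5, 8, 9, 12, 11, 2]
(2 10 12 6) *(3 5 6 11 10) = (2 3 5 6)(10 12 11) = [0, 1, 3, 5, 4, 6, 2, 7, 8, 9, 12, 10, 11]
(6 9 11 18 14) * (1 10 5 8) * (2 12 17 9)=(1 10 5 8)(2 12 17 9 11 18 14 6)=[0, 10, 12, 3, 4, 8, 2, 7, 1, 11, 5, 18, 17, 13, 6, 15, 16, 9, 14]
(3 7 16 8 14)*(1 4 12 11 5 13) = (1 4 12 11 5 13)(3 7 16 8 14) = [0, 4, 2, 7, 12, 13, 6, 16, 14, 9, 10, 5, 11, 1, 3, 15, 8]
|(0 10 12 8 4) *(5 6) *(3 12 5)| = |(0 10 5 6 3 12 8 4)| = 8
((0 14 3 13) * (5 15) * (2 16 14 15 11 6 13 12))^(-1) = (0 13 6 11 5 15)(2 12 3 14 16) = [13, 1, 12, 14, 4, 15, 11, 7, 8, 9, 10, 5, 3, 6, 16, 0, 2]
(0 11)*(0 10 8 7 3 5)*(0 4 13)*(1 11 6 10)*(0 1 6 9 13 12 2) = (0 9 13 1 11 6 10 8 7 3 5 4 12 2) = [9, 11, 0, 5, 12, 4, 10, 3, 7, 13, 8, 6, 2, 1]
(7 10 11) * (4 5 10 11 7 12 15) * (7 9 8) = (4 5 10 9 8 7 11 12 15) = [0, 1, 2, 3, 5, 10, 6, 11, 7, 8, 9, 12, 15, 13, 14, 4]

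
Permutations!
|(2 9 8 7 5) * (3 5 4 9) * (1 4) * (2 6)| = 20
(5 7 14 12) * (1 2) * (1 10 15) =(1 2 10 15)(5 7 14 12) =[0, 2, 10, 3, 4, 7, 6, 14, 8, 9, 15, 11, 5, 13, 12, 1]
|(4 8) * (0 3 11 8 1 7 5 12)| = 9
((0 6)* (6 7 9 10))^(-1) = (0 6 10 9 7) = [6, 1, 2, 3, 4, 5, 10, 0, 8, 7, 9]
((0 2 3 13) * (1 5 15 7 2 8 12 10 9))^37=(0 8 12 10 9 1 5 15 7 2 3 13)=[8, 5, 3, 13, 4, 15, 6, 2, 12, 1, 9, 11, 10, 0, 14, 7]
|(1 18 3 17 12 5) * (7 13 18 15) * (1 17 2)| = |(1 15 7 13 18 3 2)(5 17 12)| = 21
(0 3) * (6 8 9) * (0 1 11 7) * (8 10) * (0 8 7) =(0 3 1 11)(6 10 7 8 9) =[3, 11, 2, 1, 4, 5, 10, 8, 9, 6, 7, 0]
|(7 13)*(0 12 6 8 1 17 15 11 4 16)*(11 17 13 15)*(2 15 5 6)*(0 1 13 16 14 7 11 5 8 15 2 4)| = |(0 12 4 14 7 8 13 11)(1 16)(5 6 15 17)| = 8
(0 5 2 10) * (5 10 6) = (0 10)(2 6 5) = [10, 1, 6, 3, 4, 2, 5, 7, 8, 9, 0]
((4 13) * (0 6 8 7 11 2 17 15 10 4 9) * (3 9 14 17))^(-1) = (0 9 3 2 11 7 8 6)(4 10 15 17 14 13) = [9, 1, 11, 2, 10, 5, 0, 8, 6, 3, 15, 7, 12, 4, 13, 17, 16, 14]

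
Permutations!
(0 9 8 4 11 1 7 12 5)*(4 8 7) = (0 9 7 12 5)(1 4 11) = [9, 4, 2, 3, 11, 0, 6, 12, 8, 7, 10, 1, 5]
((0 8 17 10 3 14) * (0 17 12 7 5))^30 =(3 17)(10 14) =[0, 1, 2, 17, 4, 5, 6, 7, 8, 9, 14, 11, 12, 13, 10, 15, 16, 3]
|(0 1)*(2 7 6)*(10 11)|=6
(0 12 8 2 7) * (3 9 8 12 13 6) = (0 13 6 3 9 8 2 7) = [13, 1, 7, 9, 4, 5, 3, 0, 2, 8, 10, 11, 12, 6]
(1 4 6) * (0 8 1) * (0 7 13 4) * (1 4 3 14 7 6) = [8, 0, 2, 14, 1, 5, 6, 13, 4, 9, 10, 11, 12, 3, 7] = (0 8 4 1)(3 14 7 13)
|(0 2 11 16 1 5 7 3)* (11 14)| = |(0 2 14 11 16 1 5 7 3)| = 9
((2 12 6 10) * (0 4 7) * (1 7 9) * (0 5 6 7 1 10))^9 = [0, 1, 2, 3, 4, 5, 6, 7, 8, 9, 10, 11, 12] = (12)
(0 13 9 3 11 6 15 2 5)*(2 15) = (15)(0 13 9 3 11 6 2 5) = [13, 1, 5, 11, 4, 0, 2, 7, 8, 3, 10, 6, 12, 9, 14, 15]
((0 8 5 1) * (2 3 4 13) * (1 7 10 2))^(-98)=(0 5 10 3 13)(1 8 7 2 4)=[5, 8, 4, 13, 1, 10, 6, 2, 7, 9, 3, 11, 12, 0]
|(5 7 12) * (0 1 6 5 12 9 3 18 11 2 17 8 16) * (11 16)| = 36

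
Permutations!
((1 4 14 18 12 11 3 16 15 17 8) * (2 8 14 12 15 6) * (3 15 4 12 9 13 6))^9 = [0, 13, 4, 16, 15, 5, 18, 7, 9, 17, 10, 2, 6, 14, 12, 8, 3, 1, 11] = (1 13 14 12 6 18 11 2 4 15 8 9 17)(3 16)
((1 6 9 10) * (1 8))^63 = [0, 10, 2, 3, 4, 5, 8, 7, 9, 1, 6] = (1 10 6 8 9)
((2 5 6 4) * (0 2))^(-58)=[5, 1, 6, 3, 2, 4, 0]=(0 5 4 2 6)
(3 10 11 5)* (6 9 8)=(3 10 11 5)(6 9 8)=[0, 1, 2, 10, 4, 3, 9, 7, 6, 8, 11, 5]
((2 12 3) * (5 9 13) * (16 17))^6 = [0, 1, 2, 3, 4, 5, 6, 7, 8, 9, 10, 11, 12, 13, 14, 15, 16, 17] = (17)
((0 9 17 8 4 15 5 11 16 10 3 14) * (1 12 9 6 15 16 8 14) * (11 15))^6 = (0 10 14 16 17 4 9 8 12 11 1 6 3) = [10, 6, 2, 0, 9, 5, 3, 7, 12, 8, 14, 1, 11, 13, 16, 15, 17, 4]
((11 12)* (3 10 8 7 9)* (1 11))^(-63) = (12)(3 8 9 10 7) = [0, 1, 2, 8, 4, 5, 6, 3, 9, 10, 7, 11, 12]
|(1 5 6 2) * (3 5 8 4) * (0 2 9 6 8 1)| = 4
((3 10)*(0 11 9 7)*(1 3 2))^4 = (11) = [0, 1, 2, 3, 4, 5, 6, 7, 8, 9, 10, 11]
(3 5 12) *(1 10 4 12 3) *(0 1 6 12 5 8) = [1, 10, 2, 8, 5, 3, 12, 7, 0, 9, 4, 11, 6] = (0 1 10 4 5 3 8)(6 12)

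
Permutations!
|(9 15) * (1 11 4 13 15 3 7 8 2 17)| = 11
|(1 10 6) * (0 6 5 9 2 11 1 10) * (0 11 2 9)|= 4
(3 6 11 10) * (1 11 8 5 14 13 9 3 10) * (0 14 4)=(0 14 13 9 3 6 8 5 4)(1 11)=[14, 11, 2, 6, 0, 4, 8, 7, 5, 3, 10, 1, 12, 9, 13]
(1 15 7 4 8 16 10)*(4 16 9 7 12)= (1 15 12 4 8 9 7 16 10)= [0, 15, 2, 3, 8, 5, 6, 16, 9, 7, 1, 11, 4, 13, 14, 12, 10]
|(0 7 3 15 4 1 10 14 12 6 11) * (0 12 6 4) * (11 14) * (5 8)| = |(0 7 3 15)(1 10 11 12 4)(5 8)(6 14)| = 20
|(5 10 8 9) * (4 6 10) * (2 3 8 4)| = 15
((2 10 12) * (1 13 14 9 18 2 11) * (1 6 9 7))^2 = (1 14)(2 12 6 18 10 11 9)(7 13) = [0, 14, 12, 3, 4, 5, 18, 13, 8, 2, 11, 9, 6, 7, 1, 15, 16, 17, 10]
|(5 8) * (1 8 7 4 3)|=|(1 8 5 7 4 3)|=6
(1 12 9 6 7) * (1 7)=[0, 12, 2, 3, 4, 5, 1, 7, 8, 6, 10, 11, 9]=(1 12 9 6)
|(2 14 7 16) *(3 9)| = 4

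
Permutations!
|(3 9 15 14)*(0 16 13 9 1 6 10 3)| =|(0 16 13 9 15 14)(1 6 10 3)| =12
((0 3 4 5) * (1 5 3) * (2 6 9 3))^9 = (2 4 3 9 6) = [0, 1, 4, 9, 3, 5, 2, 7, 8, 6]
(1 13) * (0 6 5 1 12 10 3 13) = (0 6 5 1)(3 13 12 10) = [6, 0, 2, 13, 4, 1, 5, 7, 8, 9, 3, 11, 10, 12]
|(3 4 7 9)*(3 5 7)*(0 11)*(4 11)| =|(0 4 3 11)(5 7 9)| =12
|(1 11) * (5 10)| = 2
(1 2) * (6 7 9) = (1 2)(6 7 9) = [0, 2, 1, 3, 4, 5, 7, 9, 8, 6]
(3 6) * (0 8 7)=(0 8 7)(3 6)=[8, 1, 2, 6, 4, 5, 3, 0, 7]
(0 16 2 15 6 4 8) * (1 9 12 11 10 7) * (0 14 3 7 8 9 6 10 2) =[16, 6, 15, 7, 9, 5, 4, 1, 14, 12, 8, 2, 11, 13, 3, 10, 0] =(0 16)(1 6 4 9 12 11 2 15 10 8 14 3 7)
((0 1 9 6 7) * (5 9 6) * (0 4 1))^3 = (1 4 7 6)(5 9) = [0, 4, 2, 3, 7, 9, 1, 6, 8, 5]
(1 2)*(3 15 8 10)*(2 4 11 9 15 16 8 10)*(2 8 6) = (1 4 11 9 15 10 3 16 6 2) = [0, 4, 1, 16, 11, 5, 2, 7, 8, 15, 3, 9, 12, 13, 14, 10, 6]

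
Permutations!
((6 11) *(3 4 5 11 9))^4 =[0, 1, 2, 6, 9, 3, 5, 7, 8, 11, 10, 4] =(3 6 5)(4 9 11)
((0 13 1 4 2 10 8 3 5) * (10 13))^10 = (1 2)(4 13) = [0, 2, 1, 3, 13, 5, 6, 7, 8, 9, 10, 11, 12, 4]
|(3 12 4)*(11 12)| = |(3 11 12 4)| = 4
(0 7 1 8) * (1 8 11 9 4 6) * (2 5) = (0 7 8)(1 11 9 4 6)(2 5) = [7, 11, 5, 3, 6, 2, 1, 8, 0, 4, 10, 9]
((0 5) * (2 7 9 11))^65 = (0 5)(2 7 9 11) = [5, 1, 7, 3, 4, 0, 6, 9, 8, 11, 10, 2]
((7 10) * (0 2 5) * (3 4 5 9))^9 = (0 3)(2 4)(5 9)(7 10) = [3, 1, 4, 0, 2, 9, 6, 10, 8, 5, 7]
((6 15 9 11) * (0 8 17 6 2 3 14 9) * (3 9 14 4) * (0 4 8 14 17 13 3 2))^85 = [15, 1, 14, 8, 0, 5, 9, 7, 13, 17, 10, 6, 12, 3, 4, 11, 16, 2] = (0 15 11 6 9 17 2 14 4)(3 8 13)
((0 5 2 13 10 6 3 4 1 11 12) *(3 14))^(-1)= (0 12 11 1 4 3 14 6 10 13 2 5)= [12, 4, 5, 14, 3, 0, 10, 7, 8, 9, 13, 1, 11, 2, 6]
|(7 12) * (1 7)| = |(1 7 12)| = 3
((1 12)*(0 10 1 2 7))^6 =(12) =[0, 1, 2, 3, 4, 5, 6, 7, 8, 9, 10, 11, 12]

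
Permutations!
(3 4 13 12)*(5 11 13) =(3 4 5 11 13 12) =[0, 1, 2, 4, 5, 11, 6, 7, 8, 9, 10, 13, 3, 12]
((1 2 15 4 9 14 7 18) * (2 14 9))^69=[0, 14, 2, 3, 4, 5, 6, 18, 8, 9, 10, 11, 12, 13, 7, 15, 16, 17, 1]=(1 14 7 18)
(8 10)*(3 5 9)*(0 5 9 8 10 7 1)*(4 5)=(10)(0 4 5 8 7 1)(3 9)=[4, 0, 2, 9, 5, 8, 6, 1, 7, 3, 10]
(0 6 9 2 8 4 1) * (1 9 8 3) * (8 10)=(0 6 10 8 4 9 2 3 1)=[6, 0, 3, 1, 9, 5, 10, 7, 4, 2, 8]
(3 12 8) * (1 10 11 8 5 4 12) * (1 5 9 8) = [0, 10, 2, 5, 12, 4, 6, 7, 3, 8, 11, 1, 9] = (1 10 11)(3 5 4 12 9 8)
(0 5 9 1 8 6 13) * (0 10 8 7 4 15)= (0 5 9 1 7 4 15)(6 13 10 8)= [5, 7, 2, 3, 15, 9, 13, 4, 6, 1, 8, 11, 12, 10, 14, 0]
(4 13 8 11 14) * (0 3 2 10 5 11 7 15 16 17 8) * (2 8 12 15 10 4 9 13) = (0 3 8 7 10 5 11 14 9 13)(2 4)(12 15 16 17) = [3, 1, 4, 8, 2, 11, 6, 10, 7, 13, 5, 14, 15, 0, 9, 16, 17, 12]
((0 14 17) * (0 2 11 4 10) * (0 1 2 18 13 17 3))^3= (18)(1 4 2 10 11)= [0, 4, 10, 3, 2, 5, 6, 7, 8, 9, 11, 1, 12, 13, 14, 15, 16, 17, 18]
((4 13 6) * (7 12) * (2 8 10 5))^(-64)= (4 6 13)= [0, 1, 2, 3, 6, 5, 13, 7, 8, 9, 10, 11, 12, 4]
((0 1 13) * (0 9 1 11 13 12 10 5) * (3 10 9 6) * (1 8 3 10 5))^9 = (0 3 9 1 6 11 5 8 12 10 13) = [3, 6, 2, 9, 4, 8, 11, 7, 12, 1, 13, 5, 10, 0]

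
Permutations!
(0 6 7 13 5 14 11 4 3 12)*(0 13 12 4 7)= (0 6)(3 4)(5 14 11 7 12 13)= [6, 1, 2, 4, 3, 14, 0, 12, 8, 9, 10, 7, 13, 5, 11]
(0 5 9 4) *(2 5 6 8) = (0 6 8 2 5 9 4) = [6, 1, 5, 3, 0, 9, 8, 7, 2, 4]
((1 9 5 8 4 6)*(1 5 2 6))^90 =(1 4 8 5 6 2 9) =[0, 4, 9, 3, 8, 6, 2, 7, 5, 1]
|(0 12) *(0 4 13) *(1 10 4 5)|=7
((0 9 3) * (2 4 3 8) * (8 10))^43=(0 9 10 8 2 4 3)=[9, 1, 4, 0, 3, 5, 6, 7, 2, 10, 8]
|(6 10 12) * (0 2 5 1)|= 12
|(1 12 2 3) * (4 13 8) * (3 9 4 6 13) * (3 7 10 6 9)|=28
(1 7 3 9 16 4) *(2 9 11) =(1 7 3 11 2 9 16 4) =[0, 7, 9, 11, 1, 5, 6, 3, 8, 16, 10, 2, 12, 13, 14, 15, 4]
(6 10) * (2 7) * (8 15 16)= [0, 1, 7, 3, 4, 5, 10, 2, 15, 9, 6, 11, 12, 13, 14, 16, 8]= (2 7)(6 10)(8 15 16)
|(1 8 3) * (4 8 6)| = |(1 6 4 8 3)| = 5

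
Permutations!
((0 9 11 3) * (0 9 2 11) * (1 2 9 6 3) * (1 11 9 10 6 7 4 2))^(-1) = (11)(0 9 2 4 7 3 6 10) = [9, 1, 4, 6, 7, 5, 10, 3, 8, 2, 0, 11]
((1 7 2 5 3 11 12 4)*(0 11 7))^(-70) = [0, 1, 3, 2, 4, 7, 6, 5, 8, 9, 10, 11, 12] = (12)(2 3)(5 7)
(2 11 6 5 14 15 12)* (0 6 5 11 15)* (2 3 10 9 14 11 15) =(0 6 15 12 3 10 9 14)(5 11) =[6, 1, 2, 10, 4, 11, 15, 7, 8, 14, 9, 5, 3, 13, 0, 12]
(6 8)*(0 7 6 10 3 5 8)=[7, 1, 2, 5, 4, 8, 0, 6, 10, 9, 3]=(0 7 6)(3 5 8 10)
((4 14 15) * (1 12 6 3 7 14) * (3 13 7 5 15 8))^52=(1 5 14 6 4 3 7 12 15 8 13)=[0, 5, 2, 7, 3, 14, 4, 12, 13, 9, 10, 11, 15, 1, 6, 8]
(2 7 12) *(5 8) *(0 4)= (0 4)(2 7 12)(5 8)= [4, 1, 7, 3, 0, 8, 6, 12, 5, 9, 10, 11, 2]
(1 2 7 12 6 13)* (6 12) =(1 2 7 6 13) =[0, 2, 7, 3, 4, 5, 13, 6, 8, 9, 10, 11, 12, 1]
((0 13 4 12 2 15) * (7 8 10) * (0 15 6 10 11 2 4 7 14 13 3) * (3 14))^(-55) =(15)(0 11)(2 14)(3 8)(4 12)(6 13)(7 10) =[11, 1, 14, 8, 12, 5, 13, 10, 3, 9, 7, 0, 4, 6, 2, 15]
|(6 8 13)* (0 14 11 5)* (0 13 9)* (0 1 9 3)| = 8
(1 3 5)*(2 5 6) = [0, 3, 5, 6, 4, 1, 2] = (1 3 6 2 5)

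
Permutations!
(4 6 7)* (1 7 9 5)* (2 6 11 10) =(1 7 4 11 10 2 6 9 5) =[0, 7, 6, 3, 11, 1, 9, 4, 8, 5, 2, 10]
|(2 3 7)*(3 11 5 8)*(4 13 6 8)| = |(2 11 5 4 13 6 8 3 7)| = 9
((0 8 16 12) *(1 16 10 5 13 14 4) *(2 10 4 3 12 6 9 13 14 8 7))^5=[14, 8, 12, 10, 13, 7, 1, 3, 9, 16, 0, 11, 5, 6, 2, 15, 4]=(0 14 2 12 5 7 3 10)(1 8 9 16 4 13 6)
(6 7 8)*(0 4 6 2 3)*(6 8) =[4, 1, 3, 0, 8, 5, 7, 6, 2] =(0 4 8 2 3)(6 7)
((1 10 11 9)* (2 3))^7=(1 9 11 10)(2 3)=[0, 9, 3, 2, 4, 5, 6, 7, 8, 11, 1, 10]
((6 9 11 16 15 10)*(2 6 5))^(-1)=(2 5 10 15 16 11 9 6)=[0, 1, 5, 3, 4, 10, 2, 7, 8, 6, 15, 9, 12, 13, 14, 16, 11]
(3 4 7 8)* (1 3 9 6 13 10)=(1 3 4 7 8 9 6 13 10)=[0, 3, 2, 4, 7, 5, 13, 8, 9, 6, 1, 11, 12, 10]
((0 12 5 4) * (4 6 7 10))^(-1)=(0 4 10 7 6 5 12)=[4, 1, 2, 3, 10, 12, 5, 6, 8, 9, 7, 11, 0]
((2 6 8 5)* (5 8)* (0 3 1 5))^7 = (8)(0 3 1 5 2 6) = [3, 5, 6, 1, 4, 2, 0, 7, 8]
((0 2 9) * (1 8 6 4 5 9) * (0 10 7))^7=(0 9 6 2 10 4 1 7 5 8)=[9, 7, 10, 3, 1, 8, 2, 5, 0, 6, 4]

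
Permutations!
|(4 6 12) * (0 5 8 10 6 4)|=6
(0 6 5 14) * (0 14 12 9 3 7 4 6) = (14)(3 7 4 6 5 12 9) = [0, 1, 2, 7, 6, 12, 5, 4, 8, 3, 10, 11, 9, 13, 14]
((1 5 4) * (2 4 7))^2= (1 7 4 5 2)= [0, 7, 1, 3, 5, 2, 6, 4]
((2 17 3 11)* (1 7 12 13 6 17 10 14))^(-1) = (1 14 10 2 11 3 17 6 13 12 7) = [0, 14, 11, 17, 4, 5, 13, 1, 8, 9, 2, 3, 7, 12, 10, 15, 16, 6]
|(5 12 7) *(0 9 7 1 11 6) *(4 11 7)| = |(0 9 4 11 6)(1 7 5 12)| = 20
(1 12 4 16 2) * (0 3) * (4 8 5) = (0 3)(1 12 8 5 4 16 2) = [3, 12, 1, 0, 16, 4, 6, 7, 5, 9, 10, 11, 8, 13, 14, 15, 2]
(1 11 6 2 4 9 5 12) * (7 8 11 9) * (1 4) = [0, 9, 1, 3, 7, 12, 2, 8, 11, 5, 10, 6, 4] = (1 9 5 12 4 7 8 11 6 2)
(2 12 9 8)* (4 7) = (2 12 9 8)(4 7) = [0, 1, 12, 3, 7, 5, 6, 4, 2, 8, 10, 11, 9]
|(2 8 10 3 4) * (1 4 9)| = 7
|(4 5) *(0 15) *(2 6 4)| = |(0 15)(2 6 4 5)| = 4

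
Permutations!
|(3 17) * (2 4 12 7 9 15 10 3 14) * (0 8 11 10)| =|(0 8 11 10 3 17 14 2 4 12 7 9 15)| =13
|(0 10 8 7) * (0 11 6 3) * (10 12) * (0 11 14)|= |(0 12 10 8 7 14)(3 11 6)|= 6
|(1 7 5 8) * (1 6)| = 5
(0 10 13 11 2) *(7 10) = (0 7 10 13 11 2) = [7, 1, 0, 3, 4, 5, 6, 10, 8, 9, 13, 2, 12, 11]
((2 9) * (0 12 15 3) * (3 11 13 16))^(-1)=[3, 1, 9, 16, 4, 5, 6, 7, 8, 2, 10, 15, 0, 11, 14, 12, 13]=(0 3 16 13 11 15 12)(2 9)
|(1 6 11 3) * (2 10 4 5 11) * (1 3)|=|(1 6 2 10 4 5 11)|=7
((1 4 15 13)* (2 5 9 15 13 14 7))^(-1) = (1 13 4)(2 7 14 15 9 5) = [0, 13, 7, 3, 1, 2, 6, 14, 8, 5, 10, 11, 12, 4, 15, 9]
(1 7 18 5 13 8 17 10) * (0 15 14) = (0 15 14)(1 7 18 5 13 8 17 10) = [15, 7, 2, 3, 4, 13, 6, 18, 17, 9, 1, 11, 12, 8, 0, 14, 16, 10, 5]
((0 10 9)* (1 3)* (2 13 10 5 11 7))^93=(0 13 11 9 2 5 10 7)(1 3)=[13, 3, 5, 1, 4, 10, 6, 0, 8, 2, 7, 9, 12, 11]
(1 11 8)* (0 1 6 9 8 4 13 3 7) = (0 1 11 4 13 3 7)(6 9 8) = [1, 11, 2, 7, 13, 5, 9, 0, 6, 8, 10, 4, 12, 3]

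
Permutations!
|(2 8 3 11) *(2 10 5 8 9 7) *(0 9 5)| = |(0 9 7 2 5 8 3 11 10)| = 9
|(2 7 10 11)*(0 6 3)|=12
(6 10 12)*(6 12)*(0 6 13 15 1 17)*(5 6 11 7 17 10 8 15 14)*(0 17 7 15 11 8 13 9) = (17)(0 8 11 15 1 10 9)(5 6 13 14) = [8, 10, 2, 3, 4, 6, 13, 7, 11, 0, 9, 15, 12, 14, 5, 1, 16, 17]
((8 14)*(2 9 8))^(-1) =(2 14 8 9) =[0, 1, 14, 3, 4, 5, 6, 7, 9, 2, 10, 11, 12, 13, 8]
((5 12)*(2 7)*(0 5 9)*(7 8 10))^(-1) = (0 9 12 5)(2 7 10 8) = [9, 1, 7, 3, 4, 0, 6, 10, 2, 12, 8, 11, 5]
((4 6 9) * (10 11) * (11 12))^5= (4 9 6)(10 11 12)= [0, 1, 2, 3, 9, 5, 4, 7, 8, 6, 11, 12, 10]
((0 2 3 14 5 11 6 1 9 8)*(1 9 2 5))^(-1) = [8, 14, 1, 2, 4, 0, 11, 7, 9, 6, 10, 5, 12, 13, 3] = (0 8 9 6 11 5)(1 14 3 2)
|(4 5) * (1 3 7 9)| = |(1 3 7 9)(4 5)| = 4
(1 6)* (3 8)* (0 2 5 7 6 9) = [2, 9, 5, 8, 4, 7, 1, 6, 3, 0] = (0 2 5 7 6 1 9)(3 8)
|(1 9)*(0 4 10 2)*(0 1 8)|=|(0 4 10 2 1 9 8)|=7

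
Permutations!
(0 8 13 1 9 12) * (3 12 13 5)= [8, 9, 2, 12, 4, 3, 6, 7, 5, 13, 10, 11, 0, 1]= (0 8 5 3 12)(1 9 13)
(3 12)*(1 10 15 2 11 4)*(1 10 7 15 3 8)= [0, 7, 11, 12, 10, 5, 6, 15, 1, 9, 3, 4, 8, 13, 14, 2]= (1 7 15 2 11 4 10 3 12 8)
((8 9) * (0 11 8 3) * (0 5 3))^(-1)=(0 9 8 11)(3 5)=[9, 1, 2, 5, 4, 3, 6, 7, 11, 8, 10, 0]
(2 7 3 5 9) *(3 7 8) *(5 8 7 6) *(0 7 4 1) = (0 7 6 5 9 2 4 1)(3 8) = [7, 0, 4, 8, 1, 9, 5, 6, 3, 2]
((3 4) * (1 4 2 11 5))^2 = (1 3 11)(2 5 4) = [0, 3, 5, 11, 2, 4, 6, 7, 8, 9, 10, 1]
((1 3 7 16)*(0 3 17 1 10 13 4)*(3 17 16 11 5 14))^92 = (0 17 1 16 10 13 4)(3 11 14 7 5) = [17, 16, 2, 11, 0, 3, 6, 5, 8, 9, 13, 14, 12, 4, 7, 15, 10, 1]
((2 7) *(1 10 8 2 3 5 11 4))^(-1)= (1 4 11 5 3 7 2 8 10)= [0, 4, 8, 7, 11, 3, 6, 2, 10, 9, 1, 5]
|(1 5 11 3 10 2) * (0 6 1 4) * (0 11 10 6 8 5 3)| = |(0 8 5 10 2 4 11)(1 3 6)| = 21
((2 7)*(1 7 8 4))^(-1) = (1 4 8 2 7) = [0, 4, 7, 3, 8, 5, 6, 1, 2]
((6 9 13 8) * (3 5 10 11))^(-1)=(3 11 10 5)(6 8 13 9)=[0, 1, 2, 11, 4, 3, 8, 7, 13, 6, 5, 10, 12, 9]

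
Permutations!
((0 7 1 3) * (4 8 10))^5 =(0 7 1 3)(4 10 8) =[7, 3, 2, 0, 10, 5, 6, 1, 4, 9, 8]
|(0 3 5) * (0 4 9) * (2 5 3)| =5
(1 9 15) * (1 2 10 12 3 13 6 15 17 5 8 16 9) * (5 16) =(2 10 12 3 13 6 15)(5 8)(9 17 16) =[0, 1, 10, 13, 4, 8, 15, 7, 5, 17, 12, 11, 3, 6, 14, 2, 9, 16]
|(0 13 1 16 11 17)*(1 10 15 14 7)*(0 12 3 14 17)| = 12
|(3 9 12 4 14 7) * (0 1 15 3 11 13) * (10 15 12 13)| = |(0 1 12 4 14 7 11 10 15 3 9 13)| = 12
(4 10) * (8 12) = [0, 1, 2, 3, 10, 5, 6, 7, 12, 9, 4, 11, 8] = (4 10)(8 12)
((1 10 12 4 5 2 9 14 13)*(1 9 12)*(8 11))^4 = [0, 1, 2, 3, 4, 5, 6, 7, 8, 14, 10, 11, 12, 9, 13] = (9 14 13)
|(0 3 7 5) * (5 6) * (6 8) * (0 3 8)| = |(0 8 6 5 3 7)| = 6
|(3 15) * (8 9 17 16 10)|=|(3 15)(8 9 17 16 10)|=10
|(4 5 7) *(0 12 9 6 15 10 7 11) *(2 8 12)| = 12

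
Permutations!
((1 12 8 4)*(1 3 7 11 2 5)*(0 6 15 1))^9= (0 11 4 1)(2 3 12 6)(5 7 8 15)= [11, 0, 3, 12, 1, 7, 2, 8, 15, 9, 10, 4, 6, 13, 14, 5]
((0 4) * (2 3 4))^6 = [3, 1, 4, 0, 2] = (0 3)(2 4)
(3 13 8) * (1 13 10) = (1 13 8 3 10) = [0, 13, 2, 10, 4, 5, 6, 7, 3, 9, 1, 11, 12, 8]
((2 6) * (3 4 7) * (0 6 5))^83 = (0 5 2 6)(3 7 4) = [5, 1, 6, 7, 3, 2, 0, 4]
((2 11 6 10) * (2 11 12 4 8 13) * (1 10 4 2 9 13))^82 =(13)(1 4 11)(6 10 8) =[0, 4, 2, 3, 11, 5, 10, 7, 6, 9, 8, 1, 12, 13]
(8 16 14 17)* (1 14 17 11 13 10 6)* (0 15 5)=(0 15 5)(1 14 11 13 10 6)(8 16 17)=[15, 14, 2, 3, 4, 0, 1, 7, 16, 9, 6, 13, 12, 10, 11, 5, 17, 8]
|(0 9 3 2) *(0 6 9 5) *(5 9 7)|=|(0 9 3 2 6 7 5)|=7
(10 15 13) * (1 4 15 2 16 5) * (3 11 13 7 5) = (1 4 15 7 5)(2 16 3 11 13 10) = [0, 4, 16, 11, 15, 1, 6, 5, 8, 9, 2, 13, 12, 10, 14, 7, 3]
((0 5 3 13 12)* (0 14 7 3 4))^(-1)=(0 4 5)(3 7 14 12 13)=[4, 1, 2, 7, 5, 0, 6, 14, 8, 9, 10, 11, 13, 3, 12]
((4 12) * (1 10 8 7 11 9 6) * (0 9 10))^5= (0 9 6 1)(4 12)(7 11 10 8)= [9, 0, 2, 3, 12, 5, 1, 11, 7, 6, 8, 10, 4]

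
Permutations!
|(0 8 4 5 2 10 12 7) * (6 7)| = |(0 8 4 5 2 10 12 6 7)| = 9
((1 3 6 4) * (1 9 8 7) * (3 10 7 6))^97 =(1 10 7)(4 9 8 6) =[0, 10, 2, 3, 9, 5, 4, 1, 6, 8, 7]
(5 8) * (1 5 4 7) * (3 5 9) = (1 9 3 5 8 4 7) = [0, 9, 2, 5, 7, 8, 6, 1, 4, 3]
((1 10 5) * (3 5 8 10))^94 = (10)(1 3 5) = [0, 3, 2, 5, 4, 1, 6, 7, 8, 9, 10]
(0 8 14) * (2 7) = (0 8 14)(2 7) = [8, 1, 7, 3, 4, 5, 6, 2, 14, 9, 10, 11, 12, 13, 0]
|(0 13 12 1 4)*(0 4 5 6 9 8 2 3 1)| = |(0 13 12)(1 5 6 9 8 2 3)| = 21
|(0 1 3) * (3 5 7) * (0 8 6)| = 7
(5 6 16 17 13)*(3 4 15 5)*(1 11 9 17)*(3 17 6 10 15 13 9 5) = (1 11 5 10 15 3 4 13 17 9 6 16) = [0, 11, 2, 4, 13, 10, 16, 7, 8, 6, 15, 5, 12, 17, 14, 3, 1, 9]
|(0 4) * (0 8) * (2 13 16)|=3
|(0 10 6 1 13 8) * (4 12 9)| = 6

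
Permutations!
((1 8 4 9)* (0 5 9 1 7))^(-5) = (0 7 9 5)(1 8 4) = [7, 8, 2, 3, 1, 0, 6, 9, 4, 5]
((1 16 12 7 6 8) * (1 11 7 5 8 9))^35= (1 9 6 7 11 8 5 12 16)= [0, 9, 2, 3, 4, 12, 7, 11, 5, 6, 10, 8, 16, 13, 14, 15, 1]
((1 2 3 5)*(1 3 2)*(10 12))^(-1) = (3 5)(10 12) = [0, 1, 2, 5, 4, 3, 6, 7, 8, 9, 12, 11, 10]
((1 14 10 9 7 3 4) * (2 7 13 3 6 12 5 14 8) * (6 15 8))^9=(1 4 3 13 9 10 14 5 12 6)(2 7 15 8)=[0, 4, 7, 13, 3, 12, 1, 15, 2, 10, 14, 11, 6, 9, 5, 8]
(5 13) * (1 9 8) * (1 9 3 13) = (1 3 13 5)(8 9) = [0, 3, 2, 13, 4, 1, 6, 7, 9, 8, 10, 11, 12, 5]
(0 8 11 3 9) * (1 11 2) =(0 8 2 1 11 3 9) =[8, 11, 1, 9, 4, 5, 6, 7, 2, 0, 10, 3]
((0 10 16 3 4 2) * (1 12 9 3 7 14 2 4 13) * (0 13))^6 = [13, 16, 0, 2, 4, 5, 6, 9, 8, 14, 1, 11, 7, 10, 3, 15, 12] = (0 13 10 1 16 12 7 9 14 3 2)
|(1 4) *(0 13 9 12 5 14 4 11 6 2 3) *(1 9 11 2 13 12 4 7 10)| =18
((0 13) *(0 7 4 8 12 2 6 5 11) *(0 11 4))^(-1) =(0 7 13)(2 12 8 4 5 6) =[7, 1, 12, 3, 5, 6, 2, 13, 4, 9, 10, 11, 8, 0]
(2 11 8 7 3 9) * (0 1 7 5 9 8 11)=(11)(0 1 7 3 8 5 9 2)=[1, 7, 0, 8, 4, 9, 6, 3, 5, 2, 10, 11]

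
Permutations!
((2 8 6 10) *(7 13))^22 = (13)(2 6)(8 10) = [0, 1, 6, 3, 4, 5, 2, 7, 10, 9, 8, 11, 12, 13]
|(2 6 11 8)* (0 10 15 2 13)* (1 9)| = |(0 10 15 2 6 11 8 13)(1 9)| = 8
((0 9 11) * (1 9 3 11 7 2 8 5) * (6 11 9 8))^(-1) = (0 11 6 2 7 9 3)(1 5 8) = [11, 5, 7, 0, 4, 8, 2, 9, 1, 3, 10, 6]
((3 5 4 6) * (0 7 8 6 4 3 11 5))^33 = [5, 1, 2, 11, 4, 6, 7, 3, 0, 9, 10, 8] = (0 5 6 7 3 11 8)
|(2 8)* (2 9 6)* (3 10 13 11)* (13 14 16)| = 12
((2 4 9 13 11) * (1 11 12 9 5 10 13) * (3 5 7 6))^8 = (1 10 7)(2 12 3)(4 9 5)(6 11 13) = [0, 10, 12, 2, 9, 4, 11, 1, 8, 5, 7, 13, 3, 6]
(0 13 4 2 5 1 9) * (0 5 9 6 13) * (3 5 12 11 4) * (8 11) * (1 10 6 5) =[0, 5, 9, 1, 2, 10, 13, 7, 11, 12, 6, 4, 8, 3] =(1 5 10 6 13 3)(2 9 12 8 11 4)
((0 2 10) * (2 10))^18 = (10) = [0, 1, 2, 3, 4, 5, 6, 7, 8, 9, 10]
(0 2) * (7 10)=(0 2)(7 10)=[2, 1, 0, 3, 4, 5, 6, 10, 8, 9, 7]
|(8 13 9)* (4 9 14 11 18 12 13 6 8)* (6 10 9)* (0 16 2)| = |(0 16 2)(4 6 8 10 9)(11 18 12 13 14)| = 15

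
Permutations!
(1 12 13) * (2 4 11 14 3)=(1 12 13)(2 4 11 14 3)=[0, 12, 4, 2, 11, 5, 6, 7, 8, 9, 10, 14, 13, 1, 3]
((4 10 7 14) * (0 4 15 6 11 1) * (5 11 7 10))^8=(15)(0 11 4 1 5)=[11, 5, 2, 3, 1, 0, 6, 7, 8, 9, 10, 4, 12, 13, 14, 15]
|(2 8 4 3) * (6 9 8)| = |(2 6 9 8 4 3)| = 6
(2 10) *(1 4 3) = (1 4 3)(2 10) = [0, 4, 10, 1, 3, 5, 6, 7, 8, 9, 2]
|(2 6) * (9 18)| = 2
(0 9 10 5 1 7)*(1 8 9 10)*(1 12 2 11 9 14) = (0 10 5 8 14 1 7)(2 11 9 12) = [10, 7, 11, 3, 4, 8, 6, 0, 14, 12, 5, 9, 2, 13, 1]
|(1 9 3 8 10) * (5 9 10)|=4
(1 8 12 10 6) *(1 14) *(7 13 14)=(1 8 12 10 6 7 13 14)=[0, 8, 2, 3, 4, 5, 7, 13, 12, 9, 6, 11, 10, 14, 1]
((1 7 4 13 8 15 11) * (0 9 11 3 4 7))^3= [1, 11, 2, 8, 15, 5, 6, 7, 4, 0, 10, 9, 12, 3, 14, 13]= (0 1 11 9)(3 8 4 15 13)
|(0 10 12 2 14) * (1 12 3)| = |(0 10 3 1 12 2 14)| = 7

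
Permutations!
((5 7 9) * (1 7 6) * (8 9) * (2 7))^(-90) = (1 2 7 8 9 5 6) = [0, 2, 7, 3, 4, 6, 1, 8, 9, 5]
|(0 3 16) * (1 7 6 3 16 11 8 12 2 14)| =18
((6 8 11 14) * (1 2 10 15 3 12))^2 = (1 10 3)(2 15 12)(6 11)(8 14) = [0, 10, 15, 1, 4, 5, 11, 7, 14, 9, 3, 6, 2, 13, 8, 12]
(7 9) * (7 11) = (7 9 11) = [0, 1, 2, 3, 4, 5, 6, 9, 8, 11, 10, 7]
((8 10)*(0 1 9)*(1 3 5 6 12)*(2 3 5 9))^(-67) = (0 2 6 9 1 5 3 12)(8 10) = [2, 5, 6, 12, 4, 3, 9, 7, 10, 1, 8, 11, 0]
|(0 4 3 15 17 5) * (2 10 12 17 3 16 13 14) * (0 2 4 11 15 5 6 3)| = |(0 11 15)(2 10 12 17 6 3 5)(4 16 13 14)| = 84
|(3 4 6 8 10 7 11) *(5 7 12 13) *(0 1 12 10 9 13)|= |(0 1 12)(3 4 6 8 9 13 5 7 11)|= 9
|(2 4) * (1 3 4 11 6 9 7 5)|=|(1 3 4 2 11 6 9 7 5)|=9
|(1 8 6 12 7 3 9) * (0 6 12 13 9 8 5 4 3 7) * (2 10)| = 10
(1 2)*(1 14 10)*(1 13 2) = (2 14 10 13) = [0, 1, 14, 3, 4, 5, 6, 7, 8, 9, 13, 11, 12, 2, 10]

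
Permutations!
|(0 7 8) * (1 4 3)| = 3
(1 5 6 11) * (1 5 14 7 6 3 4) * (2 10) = (1 14 7 6 11 5 3 4)(2 10) = [0, 14, 10, 4, 1, 3, 11, 6, 8, 9, 2, 5, 12, 13, 7]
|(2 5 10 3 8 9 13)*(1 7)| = 14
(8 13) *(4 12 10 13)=(4 12 10 13 8)=[0, 1, 2, 3, 12, 5, 6, 7, 4, 9, 13, 11, 10, 8]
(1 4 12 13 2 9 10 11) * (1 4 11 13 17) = (1 11 4 12 17)(2 9 10 13) = [0, 11, 9, 3, 12, 5, 6, 7, 8, 10, 13, 4, 17, 2, 14, 15, 16, 1]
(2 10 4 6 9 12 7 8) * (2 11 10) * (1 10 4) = [0, 10, 2, 3, 6, 5, 9, 8, 11, 12, 1, 4, 7] = (1 10)(4 6 9 12 7 8 11)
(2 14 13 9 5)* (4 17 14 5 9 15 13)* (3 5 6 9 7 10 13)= (2 6 9 7 10 13 15 3 5)(4 17 14)= [0, 1, 6, 5, 17, 2, 9, 10, 8, 7, 13, 11, 12, 15, 4, 3, 16, 14]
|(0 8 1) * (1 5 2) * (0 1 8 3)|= |(0 3)(2 8 5)|= 6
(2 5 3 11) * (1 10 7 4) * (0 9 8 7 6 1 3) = (0 9 8 7 4 3 11 2 5)(1 10 6) = [9, 10, 5, 11, 3, 0, 1, 4, 7, 8, 6, 2]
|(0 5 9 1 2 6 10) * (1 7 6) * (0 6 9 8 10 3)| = |(0 5 8 10 6 3)(1 2)(7 9)| = 6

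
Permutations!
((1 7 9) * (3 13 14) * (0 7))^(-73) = (0 1 9 7)(3 14 13) = [1, 9, 2, 14, 4, 5, 6, 0, 8, 7, 10, 11, 12, 3, 13]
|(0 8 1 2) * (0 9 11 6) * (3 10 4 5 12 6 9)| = 10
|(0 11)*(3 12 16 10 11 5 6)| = 8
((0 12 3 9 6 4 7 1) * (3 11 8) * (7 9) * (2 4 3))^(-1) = (0 1 7 3 6 9 4 2 8 11 12) = [1, 7, 8, 6, 2, 5, 9, 3, 11, 4, 10, 12, 0]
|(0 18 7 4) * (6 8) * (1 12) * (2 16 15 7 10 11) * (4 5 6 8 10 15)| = |(0 18 15 7 5 6 10 11 2 16 4)(1 12)| = 22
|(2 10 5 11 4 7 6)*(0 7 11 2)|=6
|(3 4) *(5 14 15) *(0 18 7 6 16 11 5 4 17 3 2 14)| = |(0 18 7 6 16 11 5)(2 14 15 4)(3 17)| = 28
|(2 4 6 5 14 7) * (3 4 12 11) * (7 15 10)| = |(2 12 11 3 4 6 5 14 15 10 7)| = 11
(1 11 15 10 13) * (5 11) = (1 5 11 15 10 13) = [0, 5, 2, 3, 4, 11, 6, 7, 8, 9, 13, 15, 12, 1, 14, 10]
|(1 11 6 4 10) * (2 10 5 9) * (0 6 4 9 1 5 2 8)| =|(0 6 9 8)(1 11 4 2 10 5)| =12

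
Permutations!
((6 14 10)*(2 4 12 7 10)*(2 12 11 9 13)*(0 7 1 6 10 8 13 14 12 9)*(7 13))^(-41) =[11, 6, 13, 3, 2, 5, 12, 8, 7, 14, 10, 4, 1, 0, 9] =(0 11 4 2 13)(1 6 12)(7 8)(9 14)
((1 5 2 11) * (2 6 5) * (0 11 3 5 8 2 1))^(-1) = (0 11)(2 8 6 5 3) = [11, 1, 8, 2, 4, 3, 5, 7, 6, 9, 10, 0]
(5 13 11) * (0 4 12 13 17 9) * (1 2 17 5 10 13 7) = (0 4 12 7 1 2 17 9)(10 13 11) = [4, 2, 17, 3, 12, 5, 6, 1, 8, 0, 13, 10, 7, 11, 14, 15, 16, 9]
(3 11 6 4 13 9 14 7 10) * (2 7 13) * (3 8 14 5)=(2 7 10 8 14 13 9 5 3 11 6 4)=[0, 1, 7, 11, 2, 3, 4, 10, 14, 5, 8, 6, 12, 9, 13]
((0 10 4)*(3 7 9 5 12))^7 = [10, 1, 2, 9, 0, 3, 6, 5, 8, 12, 4, 11, 7] = (0 10 4)(3 9 12 7 5)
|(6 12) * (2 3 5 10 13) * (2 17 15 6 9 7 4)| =|(2 3 5 10 13 17 15 6 12 9 7 4)| =12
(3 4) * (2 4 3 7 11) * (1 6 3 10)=(1 6 3 10)(2 4 7 11)=[0, 6, 4, 10, 7, 5, 3, 11, 8, 9, 1, 2]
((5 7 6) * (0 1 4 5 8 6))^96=[1, 4, 2, 3, 5, 7, 6, 0, 8]=(8)(0 1 4 5 7)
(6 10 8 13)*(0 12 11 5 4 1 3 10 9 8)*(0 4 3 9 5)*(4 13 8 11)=(0 12 4 1 9 11)(3 10 13 6 5)=[12, 9, 2, 10, 1, 3, 5, 7, 8, 11, 13, 0, 4, 6]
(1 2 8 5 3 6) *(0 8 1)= [8, 2, 1, 6, 4, 3, 0, 7, 5]= (0 8 5 3 6)(1 2)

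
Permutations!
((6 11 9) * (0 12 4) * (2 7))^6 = (12) = [0, 1, 2, 3, 4, 5, 6, 7, 8, 9, 10, 11, 12]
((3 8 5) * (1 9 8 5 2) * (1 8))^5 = (1 9)(2 8)(3 5) = [0, 9, 8, 5, 4, 3, 6, 7, 2, 1]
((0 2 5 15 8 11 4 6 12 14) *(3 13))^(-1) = (0 14 12 6 4 11 8 15 5 2)(3 13) = [14, 1, 0, 13, 11, 2, 4, 7, 15, 9, 10, 8, 6, 3, 12, 5]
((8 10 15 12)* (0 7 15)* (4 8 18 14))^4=(0 18 10 12 8 15 4 7 14)=[18, 1, 2, 3, 7, 5, 6, 14, 15, 9, 12, 11, 8, 13, 0, 4, 16, 17, 10]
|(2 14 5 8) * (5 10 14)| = |(2 5 8)(10 14)| = 6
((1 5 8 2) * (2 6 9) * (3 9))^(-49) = (9) = [0, 1, 2, 3, 4, 5, 6, 7, 8, 9]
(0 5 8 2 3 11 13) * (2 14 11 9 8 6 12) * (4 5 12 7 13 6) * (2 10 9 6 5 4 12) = (0 2 3 6 7 13)(5 12 10 9 8 14 11) = [2, 1, 3, 6, 4, 12, 7, 13, 14, 8, 9, 5, 10, 0, 11]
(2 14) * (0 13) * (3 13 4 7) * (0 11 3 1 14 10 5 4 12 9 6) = (0 12 9 6)(1 14 2 10 5 4 7)(3 13 11) = [12, 14, 10, 13, 7, 4, 0, 1, 8, 6, 5, 3, 9, 11, 2]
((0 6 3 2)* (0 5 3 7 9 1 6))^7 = [0, 9, 5, 2, 4, 3, 1, 6, 8, 7] = (1 9 7 6)(2 5 3)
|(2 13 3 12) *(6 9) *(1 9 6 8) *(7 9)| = 4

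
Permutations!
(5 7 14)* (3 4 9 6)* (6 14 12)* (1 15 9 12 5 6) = [0, 15, 2, 4, 12, 7, 3, 5, 8, 14, 10, 11, 1, 13, 6, 9] = (1 15 9 14 6 3 4 12)(5 7)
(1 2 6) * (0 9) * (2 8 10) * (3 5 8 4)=(0 9)(1 4 3 5 8 10 2 6)=[9, 4, 6, 5, 3, 8, 1, 7, 10, 0, 2]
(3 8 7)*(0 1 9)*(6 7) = [1, 9, 2, 8, 4, 5, 7, 3, 6, 0] = (0 1 9)(3 8 6 7)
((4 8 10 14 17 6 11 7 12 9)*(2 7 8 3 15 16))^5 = (2 3 12 16 4 7 15 9)(6 17 14 10 8 11) = [0, 1, 3, 12, 7, 5, 17, 15, 11, 2, 8, 6, 16, 13, 10, 9, 4, 14]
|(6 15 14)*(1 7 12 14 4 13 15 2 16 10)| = 24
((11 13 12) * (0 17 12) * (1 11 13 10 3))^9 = (0 17 12 13)(1 11 10 3) = [17, 11, 2, 1, 4, 5, 6, 7, 8, 9, 3, 10, 13, 0, 14, 15, 16, 12]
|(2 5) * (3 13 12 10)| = |(2 5)(3 13 12 10)| = 4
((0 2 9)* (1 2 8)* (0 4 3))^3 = (0 2 3 1 4 8 9) = [2, 4, 3, 1, 8, 5, 6, 7, 9, 0]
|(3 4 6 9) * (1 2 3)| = |(1 2 3 4 6 9)| = 6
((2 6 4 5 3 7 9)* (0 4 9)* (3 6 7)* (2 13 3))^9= (13)= [0, 1, 2, 3, 4, 5, 6, 7, 8, 9, 10, 11, 12, 13]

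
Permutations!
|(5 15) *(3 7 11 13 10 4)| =6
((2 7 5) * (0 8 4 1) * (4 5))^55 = [1, 4, 5, 3, 7, 8, 6, 2, 0] = (0 1 4 7 2 5 8)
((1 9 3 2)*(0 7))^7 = (0 7)(1 2 3 9) = [7, 2, 3, 9, 4, 5, 6, 0, 8, 1]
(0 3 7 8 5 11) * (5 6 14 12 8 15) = (0 3 7 15 5 11)(6 14 12 8) = [3, 1, 2, 7, 4, 11, 14, 15, 6, 9, 10, 0, 8, 13, 12, 5]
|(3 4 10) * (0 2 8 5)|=|(0 2 8 5)(3 4 10)|=12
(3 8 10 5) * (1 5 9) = (1 5 3 8 10 9) = [0, 5, 2, 8, 4, 3, 6, 7, 10, 1, 9]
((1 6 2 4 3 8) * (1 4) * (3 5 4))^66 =(8) =[0, 1, 2, 3, 4, 5, 6, 7, 8]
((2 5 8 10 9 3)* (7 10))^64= (2 5 8 7 10 9 3)= [0, 1, 5, 2, 4, 8, 6, 10, 7, 3, 9]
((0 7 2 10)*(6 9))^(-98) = (0 2)(7 10) = [2, 1, 0, 3, 4, 5, 6, 10, 8, 9, 7]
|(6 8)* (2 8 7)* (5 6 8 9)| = |(2 9 5 6 7)| = 5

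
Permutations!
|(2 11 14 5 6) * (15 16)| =|(2 11 14 5 6)(15 16)| =10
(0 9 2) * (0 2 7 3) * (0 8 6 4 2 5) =(0 9 7 3 8 6 4 2 5) =[9, 1, 5, 8, 2, 0, 4, 3, 6, 7]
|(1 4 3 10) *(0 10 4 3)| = |(0 10 1 3 4)| = 5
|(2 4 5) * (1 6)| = 6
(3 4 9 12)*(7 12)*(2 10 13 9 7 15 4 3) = (2 10 13 9 15 4 7 12) = [0, 1, 10, 3, 7, 5, 6, 12, 8, 15, 13, 11, 2, 9, 14, 4]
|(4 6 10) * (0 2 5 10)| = |(0 2 5 10 4 6)| = 6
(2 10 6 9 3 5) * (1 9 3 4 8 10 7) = (1 9 4 8 10 6 3 5 2 7) = [0, 9, 7, 5, 8, 2, 3, 1, 10, 4, 6]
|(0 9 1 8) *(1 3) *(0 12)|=|(0 9 3 1 8 12)|=6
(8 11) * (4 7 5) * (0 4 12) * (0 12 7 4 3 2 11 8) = (12)(0 3 2 11)(5 7) = [3, 1, 11, 2, 4, 7, 6, 5, 8, 9, 10, 0, 12]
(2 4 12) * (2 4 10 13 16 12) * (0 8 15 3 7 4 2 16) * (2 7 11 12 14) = (0 8 15 3 11 12 7 4 16 14 2 10 13) = [8, 1, 10, 11, 16, 5, 6, 4, 15, 9, 13, 12, 7, 0, 2, 3, 14]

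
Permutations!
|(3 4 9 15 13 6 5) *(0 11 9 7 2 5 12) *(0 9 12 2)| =12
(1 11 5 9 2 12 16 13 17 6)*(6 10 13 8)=[0, 11, 12, 3, 4, 9, 1, 7, 6, 2, 13, 5, 16, 17, 14, 15, 8, 10]=(1 11 5 9 2 12 16 8 6)(10 13 17)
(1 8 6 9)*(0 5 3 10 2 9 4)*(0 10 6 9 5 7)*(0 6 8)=[7, 0, 5, 8, 10, 3, 4, 6, 9, 1, 2]=(0 7 6 4 10 2 5 3 8 9 1)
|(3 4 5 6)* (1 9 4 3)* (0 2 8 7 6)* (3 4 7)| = |(0 2 8 3 4 5)(1 9 7 6)| = 12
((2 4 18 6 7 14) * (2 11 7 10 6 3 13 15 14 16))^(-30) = (18) = [0, 1, 2, 3, 4, 5, 6, 7, 8, 9, 10, 11, 12, 13, 14, 15, 16, 17, 18]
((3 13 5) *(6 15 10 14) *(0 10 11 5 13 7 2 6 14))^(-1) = [10, 1, 7, 5, 4, 11, 2, 3, 8, 9, 0, 15, 12, 13, 14, 6] = (0 10)(2 7 3 5 11 15 6)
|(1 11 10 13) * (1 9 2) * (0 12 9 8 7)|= |(0 12 9 2 1 11 10 13 8 7)|= 10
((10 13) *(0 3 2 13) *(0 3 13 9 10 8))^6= (13)(2 10)(3 9)= [0, 1, 10, 9, 4, 5, 6, 7, 8, 3, 2, 11, 12, 13]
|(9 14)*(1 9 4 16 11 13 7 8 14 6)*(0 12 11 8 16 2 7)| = |(0 12 11 13)(1 9 6)(2 7 16 8 14 4)| = 12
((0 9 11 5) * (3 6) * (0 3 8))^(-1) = (0 8 6 3 5 11 9) = [8, 1, 2, 5, 4, 11, 3, 7, 6, 0, 10, 9]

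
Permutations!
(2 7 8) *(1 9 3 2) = (1 9 3 2 7 8) = [0, 9, 7, 2, 4, 5, 6, 8, 1, 3]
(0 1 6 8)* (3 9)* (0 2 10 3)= (0 1 6 8 2 10 3 9)= [1, 6, 10, 9, 4, 5, 8, 7, 2, 0, 3]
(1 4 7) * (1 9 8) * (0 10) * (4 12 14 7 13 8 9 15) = (0 10)(1 12 14 7 15 4 13 8) = [10, 12, 2, 3, 13, 5, 6, 15, 1, 9, 0, 11, 14, 8, 7, 4]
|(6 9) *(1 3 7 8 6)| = |(1 3 7 8 6 9)| = 6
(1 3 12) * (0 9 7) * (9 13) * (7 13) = [7, 3, 2, 12, 4, 5, 6, 0, 8, 13, 10, 11, 1, 9] = (0 7)(1 3 12)(9 13)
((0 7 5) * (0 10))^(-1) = [10, 1, 2, 3, 4, 7, 6, 0, 8, 9, 5] = (0 10 5 7)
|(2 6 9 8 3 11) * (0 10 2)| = 8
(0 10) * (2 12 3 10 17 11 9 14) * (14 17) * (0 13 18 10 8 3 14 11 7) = [11, 1, 12, 8, 4, 5, 6, 0, 3, 17, 13, 9, 14, 18, 2, 15, 16, 7, 10] = (0 11 9 17 7)(2 12 14)(3 8)(10 13 18)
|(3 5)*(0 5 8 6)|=5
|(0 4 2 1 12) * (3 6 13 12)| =8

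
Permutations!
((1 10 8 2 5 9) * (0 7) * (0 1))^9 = [7, 10, 5, 3, 4, 9, 6, 1, 2, 0, 8] = (0 7 1 10 8 2 5 9)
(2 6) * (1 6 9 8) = (1 6 2 9 8) = [0, 6, 9, 3, 4, 5, 2, 7, 1, 8]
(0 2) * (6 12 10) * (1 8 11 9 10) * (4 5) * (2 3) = (0 3 2)(1 8 11 9 10 6 12)(4 5) = [3, 8, 0, 2, 5, 4, 12, 7, 11, 10, 6, 9, 1]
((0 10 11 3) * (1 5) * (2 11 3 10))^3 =(0 10 2 3 11)(1 5) =[10, 5, 3, 11, 4, 1, 6, 7, 8, 9, 2, 0]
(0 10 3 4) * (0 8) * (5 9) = [10, 1, 2, 4, 8, 9, 6, 7, 0, 5, 3] = (0 10 3 4 8)(5 9)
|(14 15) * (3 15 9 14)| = 2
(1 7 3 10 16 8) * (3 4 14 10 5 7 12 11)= (1 12 11 3 5 7 4 14 10 16 8)= [0, 12, 2, 5, 14, 7, 6, 4, 1, 9, 16, 3, 11, 13, 10, 15, 8]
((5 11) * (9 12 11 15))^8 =(5 12 15 11 9) =[0, 1, 2, 3, 4, 12, 6, 7, 8, 5, 10, 9, 15, 13, 14, 11]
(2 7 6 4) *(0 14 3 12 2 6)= (0 14 3 12 2 7)(4 6)= [14, 1, 7, 12, 6, 5, 4, 0, 8, 9, 10, 11, 2, 13, 3]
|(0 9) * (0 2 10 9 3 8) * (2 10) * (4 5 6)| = |(0 3 8)(4 5 6)(9 10)| = 6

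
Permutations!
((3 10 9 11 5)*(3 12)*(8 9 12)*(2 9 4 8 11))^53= (2 9)(3 12 10)(4 8)(5 11)= [0, 1, 9, 12, 8, 11, 6, 7, 4, 2, 3, 5, 10]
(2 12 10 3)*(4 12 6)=(2 6 4 12 10 3)=[0, 1, 6, 2, 12, 5, 4, 7, 8, 9, 3, 11, 10]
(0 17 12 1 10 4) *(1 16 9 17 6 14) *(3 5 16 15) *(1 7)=[6, 10, 2, 5, 0, 16, 14, 1, 8, 17, 4, 11, 15, 13, 7, 3, 9, 12]=(0 6 14 7 1 10 4)(3 5 16 9 17 12 15)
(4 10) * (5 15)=(4 10)(5 15)=[0, 1, 2, 3, 10, 15, 6, 7, 8, 9, 4, 11, 12, 13, 14, 5]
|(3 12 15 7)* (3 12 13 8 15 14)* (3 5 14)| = |(3 13 8 15 7 12)(5 14)| = 6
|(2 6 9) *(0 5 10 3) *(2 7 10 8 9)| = 14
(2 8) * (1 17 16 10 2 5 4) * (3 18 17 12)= (1 12 3 18 17 16 10 2 8 5 4)= [0, 12, 8, 18, 1, 4, 6, 7, 5, 9, 2, 11, 3, 13, 14, 15, 10, 16, 17]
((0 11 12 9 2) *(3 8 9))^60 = (0 8 11 9 12 2 3) = [8, 1, 3, 0, 4, 5, 6, 7, 11, 12, 10, 9, 2]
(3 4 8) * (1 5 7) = [0, 5, 2, 4, 8, 7, 6, 1, 3] = (1 5 7)(3 4 8)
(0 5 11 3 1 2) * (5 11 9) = (0 11 3 1 2)(5 9) = [11, 2, 0, 1, 4, 9, 6, 7, 8, 5, 10, 3]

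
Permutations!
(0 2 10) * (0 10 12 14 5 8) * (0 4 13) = (0 2 12 14 5 8 4 13) = [2, 1, 12, 3, 13, 8, 6, 7, 4, 9, 10, 11, 14, 0, 5]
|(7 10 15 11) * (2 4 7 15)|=4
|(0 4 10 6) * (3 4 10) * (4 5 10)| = |(0 4 3 5 10 6)| = 6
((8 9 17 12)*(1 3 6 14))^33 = [0, 3, 2, 6, 4, 5, 14, 7, 9, 17, 10, 11, 8, 13, 1, 15, 16, 12] = (1 3 6 14)(8 9 17 12)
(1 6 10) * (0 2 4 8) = [2, 6, 4, 3, 8, 5, 10, 7, 0, 9, 1] = (0 2 4 8)(1 6 10)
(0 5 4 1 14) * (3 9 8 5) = (0 3 9 8 5 4 1 14) = [3, 14, 2, 9, 1, 4, 6, 7, 5, 8, 10, 11, 12, 13, 0]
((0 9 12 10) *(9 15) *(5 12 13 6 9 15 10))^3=(15)(0 10)(5 12)=[10, 1, 2, 3, 4, 12, 6, 7, 8, 9, 0, 11, 5, 13, 14, 15]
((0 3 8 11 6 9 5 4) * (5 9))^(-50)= (0 4 5 6 11 8 3)= [4, 1, 2, 0, 5, 6, 11, 7, 3, 9, 10, 8]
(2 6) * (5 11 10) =(2 6)(5 11 10) =[0, 1, 6, 3, 4, 11, 2, 7, 8, 9, 5, 10]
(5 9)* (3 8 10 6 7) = [0, 1, 2, 8, 4, 9, 7, 3, 10, 5, 6] = (3 8 10 6 7)(5 9)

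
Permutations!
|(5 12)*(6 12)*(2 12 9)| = |(2 12 5 6 9)| = 5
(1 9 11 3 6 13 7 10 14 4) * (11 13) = (1 9 13 7 10 14 4)(3 6 11) = [0, 9, 2, 6, 1, 5, 11, 10, 8, 13, 14, 3, 12, 7, 4]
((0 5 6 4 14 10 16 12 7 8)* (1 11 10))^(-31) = (0 1 7 4 16 5 11 8 14 12 6 10) = [1, 7, 2, 3, 16, 11, 10, 4, 14, 9, 0, 8, 6, 13, 12, 15, 5]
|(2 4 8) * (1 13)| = 6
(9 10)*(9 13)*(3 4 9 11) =(3 4 9 10 13 11) =[0, 1, 2, 4, 9, 5, 6, 7, 8, 10, 13, 3, 12, 11]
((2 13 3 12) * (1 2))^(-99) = (1 2 13 3 12) = [0, 2, 13, 12, 4, 5, 6, 7, 8, 9, 10, 11, 1, 3]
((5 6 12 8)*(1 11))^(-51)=(1 11)(5 6 12 8)=[0, 11, 2, 3, 4, 6, 12, 7, 5, 9, 10, 1, 8]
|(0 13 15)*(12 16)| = 6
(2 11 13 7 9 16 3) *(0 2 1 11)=(0 2)(1 11 13 7 9 16 3)=[2, 11, 0, 1, 4, 5, 6, 9, 8, 16, 10, 13, 12, 7, 14, 15, 3]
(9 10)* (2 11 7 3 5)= (2 11 7 3 5)(9 10)= [0, 1, 11, 5, 4, 2, 6, 3, 8, 10, 9, 7]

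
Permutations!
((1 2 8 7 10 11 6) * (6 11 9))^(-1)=(11)(1 6 9 10 7 8 2)=[0, 6, 1, 3, 4, 5, 9, 8, 2, 10, 7, 11]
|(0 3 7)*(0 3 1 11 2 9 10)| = 6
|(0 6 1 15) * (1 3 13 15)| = 5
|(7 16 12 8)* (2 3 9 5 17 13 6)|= 28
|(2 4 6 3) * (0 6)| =|(0 6 3 2 4)| =5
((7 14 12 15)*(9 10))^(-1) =(7 15 12 14)(9 10) =[0, 1, 2, 3, 4, 5, 6, 15, 8, 10, 9, 11, 14, 13, 7, 12]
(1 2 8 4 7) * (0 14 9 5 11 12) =(0 14 9 5 11 12)(1 2 8 4 7) =[14, 2, 8, 3, 7, 11, 6, 1, 4, 5, 10, 12, 0, 13, 9]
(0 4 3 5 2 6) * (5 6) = (0 4 3 6)(2 5) = [4, 1, 5, 6, 3, 2, 0]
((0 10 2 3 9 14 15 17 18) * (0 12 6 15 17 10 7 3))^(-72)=(18)=[0, 1, 2, 3, 4, 5, 6, 7, 8, 9, 10, 11, 12, 13, 14, 15, 16, 17, 18]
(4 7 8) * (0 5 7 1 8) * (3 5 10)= [10, 8, 2, 5, 1, 7, 6, 0, 4, 9, 3]= (0 10 3 5 7)(1 8 4)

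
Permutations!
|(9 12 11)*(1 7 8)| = 3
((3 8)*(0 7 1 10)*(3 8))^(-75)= (0 7 1 10)= [7, 10, 2, 3, 4, 5, 6, 1, 8, 9, 0]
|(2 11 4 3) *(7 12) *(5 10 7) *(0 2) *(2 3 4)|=|(0 3)(2 11)(5 10 7 12)|=4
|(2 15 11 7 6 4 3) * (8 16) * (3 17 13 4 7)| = 12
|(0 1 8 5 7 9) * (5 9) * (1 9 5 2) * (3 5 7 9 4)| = 20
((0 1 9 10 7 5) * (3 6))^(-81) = [10, 7, 2, 6, 4, 9, 3, 1, 8, 5, 0] = (0 10)(1 7)(3 6)(5 9)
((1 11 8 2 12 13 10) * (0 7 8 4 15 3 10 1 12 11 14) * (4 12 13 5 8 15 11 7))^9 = (0 3 5 14 15 12 1 7 11 13 2 4 10 8) = [3, 7, 4, 5, 10, 14, 6, 11, 0, 9, 8, 13, 1, 2, 15, 12]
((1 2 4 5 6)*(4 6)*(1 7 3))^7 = (1 6 3 2 7)(4 5) = [0, 6, 7, 2, 5, 4, 3, 1]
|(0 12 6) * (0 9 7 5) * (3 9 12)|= |(0 3 9 7 5)(6 12)|= 10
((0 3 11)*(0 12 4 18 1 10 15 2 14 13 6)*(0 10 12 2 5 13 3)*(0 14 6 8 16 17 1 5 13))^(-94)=(0 13 5 15 18 10 4 6 12 2 1 11 17 3 16 14 8)=[13, 11, 1, 16, 6, 15, 12, 7, 0, 9, 4, 17, 2, 5, 8, 18, 14, 3, 10]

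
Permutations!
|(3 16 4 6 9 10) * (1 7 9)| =|(1 7 9 10 3 16 4 6)| =8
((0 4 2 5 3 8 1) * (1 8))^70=(8)(0 3 2)(1 5 4)=[3, 5, 0, 2, 1, 4, 6, 7, 8]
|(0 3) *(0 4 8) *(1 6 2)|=12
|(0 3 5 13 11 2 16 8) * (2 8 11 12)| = |(0 3 5 13 12 2 16 11 8)| = 9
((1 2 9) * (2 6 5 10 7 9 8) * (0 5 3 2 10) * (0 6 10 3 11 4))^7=(0 6 4 5 11)(1 9 7 10)(2 8 3)=[6, 9, 8, 2, 5, 11, 4, 10, 3, 7, 1, 0]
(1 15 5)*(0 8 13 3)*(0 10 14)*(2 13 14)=(0 8 14)(1 15 5)(2 13 3 10)=[8, 15, 13, 10, 4, 1, 6, 7, 14, 9, 2, 11, 12, 3, 0, 5]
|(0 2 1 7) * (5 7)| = 5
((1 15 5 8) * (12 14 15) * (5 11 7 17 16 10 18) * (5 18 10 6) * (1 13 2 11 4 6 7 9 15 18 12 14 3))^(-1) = [0, 3, 13, 12, 15, 6, 4, 16, 5, 11, 10, 2, 18, 8, 1, 9, 17, 7, 14] = (1 3 12 18 14)(2 13 8 5 6 4 15 9 11)(7 16 17)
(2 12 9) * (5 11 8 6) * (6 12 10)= (2 10 6 5 11 8 12 9)= [0, 1, 10, 3, 4, 11, 5, 7, 12, 2, 6, 8, 9]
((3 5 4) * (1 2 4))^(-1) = (1 5 3 4 2) = [0, 5, 1, 4, 2, 3]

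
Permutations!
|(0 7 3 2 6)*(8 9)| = |(0 7 3 2 6)(8 9)| = 10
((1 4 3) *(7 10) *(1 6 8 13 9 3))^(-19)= (1 4)(3 6 8 13 9)(7 10)= [0, 4, 2, 6, 1, 5, 8, 10, 13, 3, 7, 11, 12, 9]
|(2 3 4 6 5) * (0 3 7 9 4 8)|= |(0 3 8)(2 7 9 4 6 5)|= 6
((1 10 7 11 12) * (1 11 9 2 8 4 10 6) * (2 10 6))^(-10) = [0, 1, 2, 3, 4, 5, 6, 10, 8, 7, 9, 11, 12] = (12)(7 10 9)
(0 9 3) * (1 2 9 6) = (0 6 1 2 9 3) = [6, 2, 9, 0, 4, 5, 1, 7, 8, 3]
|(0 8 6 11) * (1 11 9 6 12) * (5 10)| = |(0 8 12 1 11)(5 10)(6 9)| = 10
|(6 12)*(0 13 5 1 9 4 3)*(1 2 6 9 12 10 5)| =|(0 13 1 12 9 4 3)(2 6 10 5)| =28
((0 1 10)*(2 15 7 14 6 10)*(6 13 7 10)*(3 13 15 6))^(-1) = [10, 0, 1, 6, 4, 5, 2, 13, 8, 9, 15, 11, 12, 3, 7, 14] = (0 10 15 14 7 13 3 6 2 1)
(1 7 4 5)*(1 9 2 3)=(1 7 4 5 9 2 3)=[0, 7, 3, 1, 5, 9, 6, 4, 8, 2]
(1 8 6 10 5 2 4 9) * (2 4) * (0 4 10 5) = (0 4 9 1 8 6 5 10) = [4, 8, 2, 3, 9, 10, 5, 7, 6, 1, 0]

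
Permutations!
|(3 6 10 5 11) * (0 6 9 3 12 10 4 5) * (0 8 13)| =18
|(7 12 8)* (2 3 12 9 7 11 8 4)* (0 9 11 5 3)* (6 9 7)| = |(0 7 11 8 5 3 12 4 2)(6 9)| = 18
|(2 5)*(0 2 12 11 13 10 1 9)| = 9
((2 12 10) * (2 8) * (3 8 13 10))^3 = [0, 1, 8, 12, 4, 5, 6, 7, 3, 9, 13, 11, 2, 10] = (2 8 3 12)(10 13)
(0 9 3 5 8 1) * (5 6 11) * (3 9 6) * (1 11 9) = (0 6 9 1)(5 8 11) = [6, 0, 2, 3, 4, 8, 9, 7, 11, 1, 10, 5]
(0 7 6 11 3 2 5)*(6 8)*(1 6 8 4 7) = (0 1 6 11 3 2 5)(4 7) = [1, 6, 5, 2, 7, 0, 11, 4, 8, 9, 10, 3]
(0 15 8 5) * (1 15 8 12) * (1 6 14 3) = (0 8 5)(1 15 12 6 14 3) = [8, 15, 2, 1, 4, 0, 14, 7, 5, 9, 10, 11, 6, 13, 3, 12]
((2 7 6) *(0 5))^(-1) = (0 5)(2 6 7) = [5, 1, 6, 3, 4, 0, 7, 2]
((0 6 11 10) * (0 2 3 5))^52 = (0 10 5 11 3 6 2) = [10, 1, 0, 6, 4, 11, 2, 7, 8, 9, 5, 3]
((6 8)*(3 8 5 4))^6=(3 8 6 5 4)=[0, 1, 2, 8, 3, 4, 5, 7, 6]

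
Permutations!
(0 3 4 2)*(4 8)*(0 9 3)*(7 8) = (2 9 3 7 8 4) = [0, 1, 9, 7, 2, 5, 6, 8, 4, 3]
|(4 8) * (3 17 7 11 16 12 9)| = 14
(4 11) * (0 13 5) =(0 13 5)(4 11) =[13, 1, 2, 3, 11, 0, 6, 7, 8, 9, 10, 4, 12, 5]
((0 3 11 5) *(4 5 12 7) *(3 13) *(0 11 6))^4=(13)(4 7 12 11 5)=[0, 1, 2, 3, 7, 4, 6, 12, 8, 9, 10, 5, 11, 13]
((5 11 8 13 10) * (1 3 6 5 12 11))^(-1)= (1 5 6 3)(8 11 12 10 13)= [0, 5, 2, 1, 4, 6, 3, 7, 11, 9, 13, 12, 10, 8]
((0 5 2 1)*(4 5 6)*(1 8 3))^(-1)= (0 1 3 8 2 5 4 6)= [1, 3, 5, 8, 6, 4, 0, 7, 2]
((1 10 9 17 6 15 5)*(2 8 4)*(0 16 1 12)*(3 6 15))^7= (0 5 17 10 16 12 15 9 1)(2 8 4)(3 6)= [5, 0, 8, 6, 2, 17, 3, 7, 4, 1, 16, 11, 15, 13, 14, 9, 12, 10]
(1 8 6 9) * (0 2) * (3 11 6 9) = (0 2)(1 8 9)(3 11 6) = [2, 8, 0, 11, 4, 5, 3, 7, 9, 1, 10, 6]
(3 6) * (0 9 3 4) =[9, 1, 2, 6, 0, 5, 4, 7, 8, 3] =(0 9 3 6 4)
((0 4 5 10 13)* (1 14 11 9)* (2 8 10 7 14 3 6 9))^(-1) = (0 13 10 8 2 11 14 7 5 4)(1 9 6 3) = [13, 9, 11, 1, 0, 4, 3, 5, 2, 6, 8, 14, 12, 10, 7]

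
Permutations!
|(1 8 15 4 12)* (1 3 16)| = 7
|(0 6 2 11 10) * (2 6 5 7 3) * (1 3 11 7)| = |(0 5 1 3 2 7 11 10)| = 8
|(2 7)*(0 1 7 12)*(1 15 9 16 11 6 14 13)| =12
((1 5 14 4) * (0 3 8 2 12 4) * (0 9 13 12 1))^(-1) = (0 4 12 13 9 14 5 1 2 8 3) = [4, 2, 8, 0, 12, 1, 6, 7, 3, 14, 10, 11, 13, 9, 5]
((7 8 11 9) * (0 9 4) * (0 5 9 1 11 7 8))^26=(0 11 5 8)(1 4 9 7)=[11, 4, 2, 3, 9, 8, 6, 1, 0, 7, 10, 5]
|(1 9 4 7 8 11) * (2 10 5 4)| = 9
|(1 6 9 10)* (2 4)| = |(1 6 9 10)(2 4)| = 4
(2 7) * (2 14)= (2 7 14)= [0, 1, 7, 3, 4, 5, 6, 14, 8, 9, 10, 11, 12, 13, 2]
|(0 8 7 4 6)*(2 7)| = |(0 8 2 7 4 6)| = 6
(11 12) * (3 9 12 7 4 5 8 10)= (3 9 12 11 7 4 5 8 10)= [0, 1, 2, 9, 5, 8, 6, 4, 10, 12, 3, 7, 11]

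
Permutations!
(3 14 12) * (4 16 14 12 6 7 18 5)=(3 12)(4 16 14 6 7 18 5)=[0, 1, 2, 12, 16, 4, 7, 18, 8, 9, 10, 11, 3, 13, 6, 15, 14, 17, 5]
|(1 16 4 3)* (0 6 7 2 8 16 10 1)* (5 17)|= 8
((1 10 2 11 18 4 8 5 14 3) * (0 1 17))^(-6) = (0 4)(1 8)(2 14)(3 11)(5 10)(17 18) = [4, 8, 14, 11, 0, 10, 6, 7, 1, 9, 5, 3, 12, 13, 2, 15, 16, 18, 17]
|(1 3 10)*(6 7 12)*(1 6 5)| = |(1 3 10 6 7 12 5)| = 7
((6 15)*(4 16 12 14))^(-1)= (4 14 12 16)(6 15)= [0, 1, 2, 3, 14, 5, 15, 7, 8, 9, 10, 11, 16, 13, 12, 6, 4]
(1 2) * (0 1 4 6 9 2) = (0 1)(2 4 6 9) = [1, 0, 4, 3, 6, 5, 9, 7, 8, 2]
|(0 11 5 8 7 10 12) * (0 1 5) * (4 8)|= |(0 11)(1 5 4 8 7 10 12)|= 14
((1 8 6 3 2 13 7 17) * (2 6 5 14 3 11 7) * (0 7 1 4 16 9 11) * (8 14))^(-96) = [4, 6, 2, 7, 11, 5, 17, 16, 8, 14, 10, 3, 12, 13, 0, 15, 1, 9] = (0 4 11 3 7 16 1 6 17 9 14)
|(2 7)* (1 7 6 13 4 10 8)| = |(1 7 2 6 13 4 10 8)| = 8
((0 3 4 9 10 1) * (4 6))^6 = (0 1 10 9 4 6 3) = [1, 10, 2, 0, 6, 5, 3, 7, 8, 4, 9]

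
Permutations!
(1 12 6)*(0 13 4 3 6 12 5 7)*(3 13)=(0 3 6 1 5 7)(4 13)=[3, 5, 2, 6, 13, 7, 1, 0, 8, 9, 10, 11, 12, 4]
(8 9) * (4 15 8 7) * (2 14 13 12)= (2 14 13 12)(4 15 8 9 7)= [0, 1, 14, 3, 15, 5, 6, 4, 9, 7, 10, 11, 2, 12, 13, 8]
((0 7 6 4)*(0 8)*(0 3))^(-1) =(0 3 8 4 6 7) =[3, 1, 2, 8, 6, 5, 7, 0, 4]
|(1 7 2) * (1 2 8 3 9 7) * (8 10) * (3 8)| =|(3 9 7 10)| =4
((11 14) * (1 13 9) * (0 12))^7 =[12, 13, 2, 3, 4, 5, 6, 7, 8, 1, 10, 14, 0, 9, 11] =(0 12)(1 13 9)(11 14)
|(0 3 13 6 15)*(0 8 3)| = 5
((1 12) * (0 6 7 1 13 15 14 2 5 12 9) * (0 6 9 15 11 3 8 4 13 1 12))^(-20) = [0, 1, 2, 3, 4, 5, 6, 7, 8, 9, 10, 11, 12, 13, 14, 15] = (15)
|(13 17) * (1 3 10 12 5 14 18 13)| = |(1 3 10 12 5 14 18 13 17)| = 9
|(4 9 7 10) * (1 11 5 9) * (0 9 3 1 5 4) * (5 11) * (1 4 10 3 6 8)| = 28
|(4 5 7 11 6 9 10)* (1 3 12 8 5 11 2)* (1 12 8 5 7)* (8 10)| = 12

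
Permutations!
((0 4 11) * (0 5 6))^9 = (0 6 5 11 4) = [6, 1, 2, 3, 0, 11, 5, 7, 8, 9, 10, 4]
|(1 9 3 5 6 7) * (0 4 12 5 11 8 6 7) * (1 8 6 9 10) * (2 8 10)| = 13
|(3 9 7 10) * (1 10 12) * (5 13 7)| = |(1 10 3 9 5 13 7 12)| = 8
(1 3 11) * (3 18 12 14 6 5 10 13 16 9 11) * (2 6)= [0, 18, 6, 3, 4, 10, 5, 7, 8, 11, 13, 1, 14, 16, 2, 15, 9, 17, 12]= (1 18 12 14 2 6 5 10 13 16 9 11)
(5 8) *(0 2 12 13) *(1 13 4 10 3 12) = (0 2 1 13)(3 12 4 10)(5 8) = [2, 13, 1, 12, 10, 8, 6, 7, 5, 9, 3, 11, 4, 0]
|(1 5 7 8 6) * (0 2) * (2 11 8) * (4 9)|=8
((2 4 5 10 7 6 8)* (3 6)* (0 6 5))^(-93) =[8, 1, 0, 7, 6, 3, 2, 10, 4, 9, 5] =(0 8 4 6 2)(3 7 10 5)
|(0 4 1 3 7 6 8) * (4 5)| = |(0 5 4 1 3 7 6 8)| = 8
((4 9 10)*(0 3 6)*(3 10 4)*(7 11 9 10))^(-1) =(0 6 3 10 4 9 11 7) =[6, 1, 2, 10, 9, 5, 3, 0, 8, 11, 4, 7]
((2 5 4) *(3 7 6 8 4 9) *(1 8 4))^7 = (9)(1 8) = [0, 8, 2, 3, 4, 5, 6, 7, 1, 9]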